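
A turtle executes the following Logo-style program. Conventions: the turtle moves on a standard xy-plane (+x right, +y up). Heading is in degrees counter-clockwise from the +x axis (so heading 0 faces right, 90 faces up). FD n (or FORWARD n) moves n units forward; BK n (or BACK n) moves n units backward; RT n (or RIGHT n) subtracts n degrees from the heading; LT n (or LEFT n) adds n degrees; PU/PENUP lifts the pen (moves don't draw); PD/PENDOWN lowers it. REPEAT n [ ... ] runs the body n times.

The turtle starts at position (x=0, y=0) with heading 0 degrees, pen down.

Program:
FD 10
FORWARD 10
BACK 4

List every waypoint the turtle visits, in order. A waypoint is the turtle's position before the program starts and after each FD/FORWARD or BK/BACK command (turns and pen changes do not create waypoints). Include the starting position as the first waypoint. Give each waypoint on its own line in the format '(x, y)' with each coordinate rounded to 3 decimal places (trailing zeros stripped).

Answer: (0, 0)
(10, 0)
(20, 0)
(16, 0)

Derivation:
Executing turtle program step by step:
Start: pos=(0,0), heading=0, pen down
FD 10: (0,0) -> (10,0) [heading=0, draw]
FD 10: (10,0) -> (20,0) [heading=0, draw]
BK 4: (20,0) -> (16,0) [heading=0, draw]
Final: pos=(16,0), heading=0, 3 segment(s) drawn
Waypoints (4 total):
(0, 0)
(10, 0)
(20, 0)
(16, 0)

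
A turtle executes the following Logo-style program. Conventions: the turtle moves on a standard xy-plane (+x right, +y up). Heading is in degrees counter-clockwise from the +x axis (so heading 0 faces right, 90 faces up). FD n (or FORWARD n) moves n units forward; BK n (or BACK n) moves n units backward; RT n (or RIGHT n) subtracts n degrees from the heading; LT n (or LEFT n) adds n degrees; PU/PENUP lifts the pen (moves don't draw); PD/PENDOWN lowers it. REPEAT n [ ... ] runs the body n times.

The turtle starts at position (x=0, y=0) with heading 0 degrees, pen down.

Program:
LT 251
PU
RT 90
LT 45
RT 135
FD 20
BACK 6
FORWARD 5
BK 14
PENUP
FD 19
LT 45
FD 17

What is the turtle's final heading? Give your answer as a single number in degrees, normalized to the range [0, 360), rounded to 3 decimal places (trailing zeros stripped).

Executing turtle program step by step:
Start: pos=(0,0), heading=0, pen down
LT 251: heading 0 -> 251
PU: pen up
RT 90: heading 251 -> 161
LT 45: heading 161 -> 206
RT 135: heading 206 -> 71
FD 20: (0,0) -> (6.511,18.91) [heading=71, move]
BK 6: (6.511,18.91) -> (4.558,13.237) [heading=71, move]
FD 5: (4.558,13.237) -> (6.186,17.965) [heading=71, move]
BK 14: (6.186,17.965) -> (1.628,4.728) [heading=71, move]
PU: pen up
FD 19: (1.628,4.728) -> (7.814,22.692) [heading=71, move]
LT 45: heading 71 -> 116
FD 17: (7.814,22.692) -> (0.361,37.972) [heading=116, move]
Final: pos=(0.361,37.972), heading=116, 0 segment(s) drawn

Answer: 116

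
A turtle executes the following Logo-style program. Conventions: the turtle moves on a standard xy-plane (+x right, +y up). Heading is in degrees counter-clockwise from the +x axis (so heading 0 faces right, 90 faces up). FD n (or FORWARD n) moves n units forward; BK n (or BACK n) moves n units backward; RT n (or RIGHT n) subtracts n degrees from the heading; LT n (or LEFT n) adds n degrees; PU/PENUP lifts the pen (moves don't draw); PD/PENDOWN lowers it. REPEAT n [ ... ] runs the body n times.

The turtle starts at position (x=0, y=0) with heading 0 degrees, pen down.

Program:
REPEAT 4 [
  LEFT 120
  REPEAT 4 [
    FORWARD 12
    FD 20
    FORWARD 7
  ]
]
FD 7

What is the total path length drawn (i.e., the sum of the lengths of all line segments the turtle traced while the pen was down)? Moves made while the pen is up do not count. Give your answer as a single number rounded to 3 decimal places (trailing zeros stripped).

Executing turtle program step by step:
Start: pos=(0,0), heading=0, pen down
REPEAT 4 [
  -- iteration 1/4 --
  LT 120: heading 0 -> 120
  REPEAT 4 [
    -- iteration 1/4 --
    FD 12: (0,0) -> (-6,10.392) [heading=120, draw]
    FD 20: (-6,10.392) -> (-16,27.713) [heading=120, draw]
    FD 7: (-16,27.713) -> (-19.5,33.775) [heading=120, draw]
    -- iteration 2/4 --
    FD 12: (-19.5,33.775) -> (-25.5,44.167) [heading=120, draw]
    FD 20: (-25.5,44.167) -> (-35.5,61.488) [heading=120, draw]
    FD 7: (-35.5,61.488) -> (-39,67.55) [heading=120, draw]
    -- iteration 3/4 --
    FD 12: (-39,67.55) -> (-45,77.942) [heading=120, draw]
    FD 20: (-45,77.942) -> (-55,95.263) [heading=120, draw]
    FD 7: (-55,95.263) -> (-58.5,101.325) [heading=120, draw]
    -- iteration 4/4 --
    FD 12: (-58.5,101.325) -> (-64.5,111.717) [heading=120, draw]
    FD 20: (-64.5,111.717) -> (-74.5,129.038) [heading=120, draw]
    FD 7: (-74.5,129.038) -> (-78,135.1) [heading=120, draw]
  ]
  -- iteration 2/4 --
  LT 120: heading 120 -> 240
  REPEAT 4 [
    -- iteration 1/4 --
    FD 12: (-78,135.1) -> (-84,124.708) [heading=240, draw]
    FD 20: (-84,124.708) -> (-94,107.387) [heading=240, draw]
    FD 7: (-94,107.387) -> (-97.5,101.325) [heading=240, draw]
    -- iteration 2/4 --
    FD 12: (-97.5,101.325) -> (-103.5,90.933) [heading=240, draw]
    FD 20: (-103.5,90.933) -> (-113.5,73.612) [heading=240, draw]
    FD 7: (-113.5,73.612) -> (-117,67.55) [heading=240, draw]
    -- iteration 3/4 --
    FD 12: (-117,67.55) -> (-123,57.158) [heading=240, draw]
    FD 20: (-123,57.158) -> (-133,39.837) [heading=240, draw]
    FD 7: (-133,39.837) -> (-136.5,33.775) [heading=240, draw]
    -- iteration 4/4 --
    FD 12: (-136.5,33.775) -> (-142.5,23.383) [heading=240, draw]
    FD 20: (-142.5,23.383) -> (-152.5,6.062) [heading=240, draw]
    FD 7: (-152.5,6.062) -> (-156,0) [heading=240, draw]
  ]
  -- iteration 3/4 --
  LT 120: heading 240 -> 0
  REPEAT 4 [
    -- iteration 1/4 --
    FD 12: (-156,0) -> (-144,0) [heading=0, draw]
    FD 20: (-144,0) -> (-124,0) [heading=0, draw]
    FD 7: (-124,0) -> (-117,0) [heading=0, draw]
    -- iteration 2/4 --
    FD 12: (-117,0) -> (-105,0) [heading=0, draw]
    FD 20: (-105,0) -> (-85,0) [heading=0, draw]
    FD 7: (-85,0) -> (-78,0) [heading=0, draw]
    -- iteration 3/4 --
    FD 12: (-78,0) -> (-66,0) [heading=0, draw]
    FD 20: (-66,0) -> (-46,0) [heading=0, draw]
    FD 7: (-46,0) -> (-39,0) [heading=0, draw]
    -- iteration 4/4 --
    FD 12: (-39,0) -> (-27,0) [heading=0, draw]
    FD 20: (-27,0) -> (-7,0) [heading=0, draw]
    FD 7: (-7,0) -> (0,0) [heading=0, draw]
  ]
  -- iteration 4/4 --
  LT 120: heading 0 -> 120
  REPEAT 4 [
    -- iteration 1/4 --
    FD 12: (0,0) -> (-6,10.392) [heading=120, draw]
    FD 20: (-6,10.392) -> (-16,27.713) [heading=120, draw]
    FD 7: (-16,27.713) -> (-19.5,33.775) [heading=120, draw]
    -- iteration 2/4 --
    FD 12: (-19.5,33.775) -> (-25.5,44.167) [heading=120, draw]
    FD 20: (-25.5,44.167) -> (-35.5,61.488) [heading=120, draw]
    FD 7: (-35.5,61.488) -> (-39,67.55) [heading=120, draw]
    -- iteration 3/4 --
    FD 12: (-39,67.55) -> (-45,77.942) [heading=120, draw]
    FD 20: (-45,77.942) -> (-55,95.263) [heading=120, draw]
    FD 7: (-55,95.263) -> (-58.5,101.325) [heading=120, draw]
    -- iteration 4/4 --
    FD 12: (-58.5,101.325) -> (-64.5,111.717) [heading=120, draw]
    FD 20: (-64.5,111.717) -> (-74.5,129.038) [heading=120, draw]
    FD 7: (-74.5,129.038) -> (-78,135.1) [heading=120, draw]
  ]
]
FD 7: (-78,135.1) -> (-81.5,141.162) [heading=120, draw]
Final: pos=(-81.5,141.162), heading=120, 49 segment(s) drawn

Segment lengths:
  seg 1: (0,0) -> (-6,10.392), length = 12
  seg 2: (-6,10.392) -> (-16,27.713), length = 20
  seg 3: (-16,27.713) -> (-19.5,33.775), length = 7
  seg 4: (-19.5,33.775) -> (-25.5,44.167), length = 12
  seg 5: (-25.5,44.167) -> (-35.5,61.488), length = 20
  seg 6: (-35.5,61.488) -> (-39,67.55), length = 7
  seg 7: (-39,67.55) -> (-45,77.942), length = 12
  seg 8: (-45,77.942) -> (-55,95.263), length = 20
  seg 9: (-55,95.263) -> (-58.5,101.325), length = 7
  seg 10: (-58.5,101.325) -> (-64.5,111.717), length = 12
  seg 11: (-64.5,111.717) -> (-74.5,129.038), length = 20
  seg 12: (-74.5,129.038) -> (-78,135.1), length = 7
  seg 13: (-78,135.1) -> (-84,124.708), length = 12
  seg 14: (-84,124.708) -> (-94,107.387), length = 20
  seg 15: (-94,107.387) -> (-97.5,101.325), length = 7
  seg 16: (-97.5,101.325) -> (-103.5,90.933), length = 12
  seg 17: (-103.5,90.933) -> (-113.5,73.612), length = 20
  seg 18: (-113.5,73.612) -> (-117,67.55), length = 7
  seg 19: (-117,67.55) -> (-123,57.158), length = 12
  seg 20: (-123,57.158) -> (-133,39.837), length = 20
  seg 21: (-133,39.837) -> (-136.5,33.775), length = 7
  seg 22: (-136.5,33.775) -> (-142.5,23.383), length = 12
  seg 23: (-142.5,23.383) -> (-152.5,6.062), length = 20
  seg 24: (-152.5,6.062) -> (-156,0), length = 7
  seg 25: (-156,0) -> (-144,0), length = 12
  seg 26: (-144,0) -> (-124,0), length = 20
  seg 27: (-124,0) -> (-117,0), length = 7
  seg 28: (-117,0) -> (-105,0), length = 12
  seg 29: (-105,0) -> (-85,0), length = 20
  seg 30: (-85,0) -> (-78,0), length = 7
  seg 31: (-78,0) -> (-66,0), length = 12
  seg 32: (-66,0) -> (-46,0), length = 20
  seg 33: (-46,0) -> (-39,0), length = 7
  seg 34: (-39,0) -> (-27,0), length = 12
  seg 35: (-27,0) -> (-7,0), length = 20
  seg 36: (-7,0) -> (0,0), length = 7
  seg 37: (0,0) -> (-6,10.392), length = 12
  seg 38: (-6,10.392) -> (-16,27.713), length = 20
  seg 39: (-16,27.713) -> (-19.5,33.775), length = 7
  seg 40: (-19.5,33.775) -> (-25.5,44.167), length = 12
  seg 41: (-25.5,44.167) -> (-35.5,61.488), length = 20
  seg 42: (-35.5,61.488) -> (-39,67.55), length = 7
  seg 43: (-39,67.55) -> (-45,77.942), length = 12
  seg 44: (-45,77.942) -> (-55,95.263), length = 20
  seg 45: (-55,95.263) -> (-58.5,101.325), length = 7
  seg 46: (-58.5,101.325) -> (-64.5,111.717), length = 12
  seg 47: (-64.5,111.717) -> (-74.5,129.038), length = 20
  seg 48: (-74.5,129.038) -> (-78,135.1), length = 7
  seg 49: (-78,135.1) -> (-81.5,141.162), length = 7
Total = 631

Answer: 631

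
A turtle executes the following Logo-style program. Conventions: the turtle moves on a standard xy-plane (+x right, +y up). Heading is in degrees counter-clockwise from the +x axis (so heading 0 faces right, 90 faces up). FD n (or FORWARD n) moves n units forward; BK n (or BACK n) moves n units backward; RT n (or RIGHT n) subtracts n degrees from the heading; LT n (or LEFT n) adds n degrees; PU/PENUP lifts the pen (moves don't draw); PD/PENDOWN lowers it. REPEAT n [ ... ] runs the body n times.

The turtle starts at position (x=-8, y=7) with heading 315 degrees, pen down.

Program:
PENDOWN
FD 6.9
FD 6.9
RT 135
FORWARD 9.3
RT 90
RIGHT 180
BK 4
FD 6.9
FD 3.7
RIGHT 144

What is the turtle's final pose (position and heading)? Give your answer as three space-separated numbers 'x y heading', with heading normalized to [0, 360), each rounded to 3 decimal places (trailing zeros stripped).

Executing turtle program step by step:
Start: pos=(-8,7), heading=315, pen down
PD: pen down
FD 6.9: (-8,7) -> (-3.121,2.121) [heading=315, draw]
FD 6.9: (-3.121,2.121) -> (1.758,-2.758) [heading=315, draw]
RT 135: heading 315 -> 180
FD 9.3: (1.758,-2.758) -> (-7.542,-2.758) [heading=180, draw]
RT 90: heading 180 -> 90
RT 180: heading 90 -> 270
BK 4: (-7.542,-2.758) -> (-7.542,1.242) [heading=270, draw]
FD 6.9: (-7.542,1.242) -> (-7.542,-5.658) [heading=270, draw]
FD 3.7: (-7.542,-5.658) -> (-7.542,-9.358) [heading=270, draw]
RT 144: heading 270 -> 126
Final: pos=(-7.542,-9.358), heading=126, 6 segment(s) drawn

Answer: -7.542 -9.358 126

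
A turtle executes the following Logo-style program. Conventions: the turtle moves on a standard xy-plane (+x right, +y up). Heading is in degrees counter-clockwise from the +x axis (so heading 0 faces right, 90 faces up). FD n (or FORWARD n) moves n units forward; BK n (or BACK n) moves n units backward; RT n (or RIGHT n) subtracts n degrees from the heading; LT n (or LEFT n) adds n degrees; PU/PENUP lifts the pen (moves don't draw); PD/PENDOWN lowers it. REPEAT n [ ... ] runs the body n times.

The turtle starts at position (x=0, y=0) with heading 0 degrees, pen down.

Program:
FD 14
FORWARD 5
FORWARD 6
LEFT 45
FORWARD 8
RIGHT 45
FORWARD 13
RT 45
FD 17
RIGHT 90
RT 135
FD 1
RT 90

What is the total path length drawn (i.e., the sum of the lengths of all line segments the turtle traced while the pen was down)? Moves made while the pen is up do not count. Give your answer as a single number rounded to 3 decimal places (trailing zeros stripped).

Executing turtle program step by step:
Start: pos=(0,0), heading=0, pen down
FD 14: (0,0) -> (14,0) [heading=0, draw]
FD 5: (14,0) -> (19,0) [heading=0, draw]
FD 6: (19,0) -> (25,0) [heading=0, draw]
LT 45: heading 0 -> 45
FD 8: (25,0) -> (30.657,5.657) [heading=45, draw]
RT 45: heading 45 -> 0
FD 13: (30.657,5.657) -> (43.657,5.657) [heading=0, draw]
RT 45: heading 0 -> 315
FD 17: (43.657,5.657) -> (55.678,-6.364) [heading=315, draw]
RT 90: heading 315 -> 225
RT 135: heading 225 -> 90
FD 1: (55.678,-6.364) -> (55.678,-5.364) [heading=90, draw]
RT 90: heading 90 -> 0
Final: pos=(55.678,-5.364), heading=0, 7 segment(s) drawn

Segment lengths:
  seg 1: (0,0) -> (14,0), length = 14
  seg 2: (14,0) -> (19,0), length = 5
  seg 3: (19,0) -> (25,0), length = 6
  seg 4: (25,0) -> (30.657,5.657), length = 8
  seg 5: (30.657,5.657) -> (43.657,5.657), length = 13
  seg 6: (43.657,5.657) -> (55.678,-6.364), length = 17
  seg 7: (55.678,-6.364) -> (55.678,-5.364), length = 1
Total = 64

Answer: 64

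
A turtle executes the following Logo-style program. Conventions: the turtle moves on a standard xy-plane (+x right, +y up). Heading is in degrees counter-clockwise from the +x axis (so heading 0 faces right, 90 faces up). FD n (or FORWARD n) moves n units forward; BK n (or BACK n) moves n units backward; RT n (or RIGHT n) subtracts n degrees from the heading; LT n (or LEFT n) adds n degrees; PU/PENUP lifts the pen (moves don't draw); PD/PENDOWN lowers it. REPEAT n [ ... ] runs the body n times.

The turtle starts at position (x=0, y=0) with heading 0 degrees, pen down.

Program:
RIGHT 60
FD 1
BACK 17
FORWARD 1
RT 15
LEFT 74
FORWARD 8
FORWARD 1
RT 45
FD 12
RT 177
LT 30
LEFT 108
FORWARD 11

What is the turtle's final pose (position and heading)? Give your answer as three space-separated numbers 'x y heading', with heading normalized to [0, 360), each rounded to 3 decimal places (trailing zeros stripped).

Answer: 10.793 -6.757 275

Derivation:
Executing turtle program step by step:
Start: pos=(0,0), heading=0, pen down
RT 60: heading 0 -> 300
FD 1: (0,0) -> (0.5,-0.866) [heading=300, draw]
BK 17: (0.5,-0.866) -> (-8,13.856) [heading=300, draw]
FD 1: (-8,13.856) -> (-7.5,12.99) [heading=300, draw]
RT 15: heading 300 -> 285
LT 74: heading 285 -> 359
FD 8: (-7.5,12.99) -> (0.499,12.851) [heading=359, draw]
FD 1: (0.499,12.851) -> (1.499,12.833) [heading=359, draw]
RT 45: heading 359 -> 314
FD 12: (1.499,12.833) -> (9.835,4.201) [heading=314, draw]
RT 177: heading 314 -> 137
LT 30: heading 137 -> 167
LT 108: heading 167 -> 275
FD 11: (9.835,4.201) -> (10.793,-6.757) [heading=275, draw]
Final: pos=(10.793,-6.757), heading=275, 7 segment(s) drawn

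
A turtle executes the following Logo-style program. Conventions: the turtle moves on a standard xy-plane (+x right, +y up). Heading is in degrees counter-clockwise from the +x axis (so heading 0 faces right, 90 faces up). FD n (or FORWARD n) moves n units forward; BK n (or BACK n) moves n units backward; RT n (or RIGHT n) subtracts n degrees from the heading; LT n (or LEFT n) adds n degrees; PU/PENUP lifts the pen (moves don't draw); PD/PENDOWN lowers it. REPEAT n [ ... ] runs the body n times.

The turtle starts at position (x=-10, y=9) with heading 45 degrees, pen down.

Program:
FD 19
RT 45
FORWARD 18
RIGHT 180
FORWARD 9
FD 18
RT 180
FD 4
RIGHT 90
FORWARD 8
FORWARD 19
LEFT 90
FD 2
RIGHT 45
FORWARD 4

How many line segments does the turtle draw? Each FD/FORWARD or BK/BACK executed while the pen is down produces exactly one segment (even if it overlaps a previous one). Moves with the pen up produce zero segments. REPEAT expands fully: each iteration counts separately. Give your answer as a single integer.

Executing turtle program step by step:
Start: pos=(-10,9), heading=45, pen down
FD 19: (-10,9) -> (3.435,22.435) [heading=45, draw]
RT 45: heading 45 -> 0
FD 18: (3.435,22.435) -> (21.435,22.435) [heading=0, draw]
RT 180: heading 0 -> 180
FD 9: (21.435,22.435) -> (12.435,22.435) [heading=180, draw]
FD 18: (12.435,22.435) -> (-5.565,22.435) [heading=180, draw]
RT 180: heading 180 -> 0
FD 4: (-5.565,22.435) -> (-1.565,22.435) [heading=0, draw]
RT 90: heading 0 -> 270
FD 8: (-1.565,22.435) -> (-1.565,14.435) [heading=270, draw]
FD 19: (-1.565,14.435) -> (-1.565,-4.565) [heading=270, draw]
LT 90: heading 270 -> 0
FD 2: (-1.565,-4.565) -> (0.435,-4.565) [heading=0, draw]
RT 45: heading 0 -> 315
FD 4: (0.435,-4.565) -> (3.263,-7.393) [heading=315, draw]
Final: pos=(3.263,-7.393), heading=315, 9 segment(s) drawn
Segments drawn: 9

Answer: 9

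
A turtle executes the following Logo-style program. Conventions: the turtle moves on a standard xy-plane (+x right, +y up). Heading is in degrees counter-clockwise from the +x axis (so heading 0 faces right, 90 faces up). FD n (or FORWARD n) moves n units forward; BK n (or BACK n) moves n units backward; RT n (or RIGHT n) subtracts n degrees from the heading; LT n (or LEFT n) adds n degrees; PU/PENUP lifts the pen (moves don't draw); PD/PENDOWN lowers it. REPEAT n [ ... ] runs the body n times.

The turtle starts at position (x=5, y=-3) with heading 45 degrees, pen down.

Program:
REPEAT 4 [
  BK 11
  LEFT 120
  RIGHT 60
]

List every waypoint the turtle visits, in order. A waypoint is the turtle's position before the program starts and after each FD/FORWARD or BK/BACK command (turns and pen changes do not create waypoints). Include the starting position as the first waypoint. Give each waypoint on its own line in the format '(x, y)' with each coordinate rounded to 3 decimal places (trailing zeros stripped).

Answer: (5, -3)
(-2.778, -10.778)
(0.069, -21.403)
(10.694, -24.25)
(18.472, -16.472)

Derivation:
Executing turtle program step by step:
Start: pos=(5,-3), heading=45, pen down
REPEAT 4 [
  -- iteration 1/4 --
  BK 11: (5,-3) -> (-2.778,-10.778) [heading=45, draw]
  LT 120: heading 45 -> 165
  RT 60: heading 165 -> 105
  -- iteration 2/4 --
  BK 11: (-2.778,-10.778) -> (0.069,-21.403) [heading=105, draw]
  LT 120: heading 105 -> 225
  RT 60: heading 225 -> 165
  -- iteration 3/4 --
  BK 11: (0.069,-21.403) -> (10.694,-24.25) [heading=165, draw]
  LT 120: heading 165 -> 285
  RT 60: heading 285 -> 225
  -- iteration 4/4 --
  BK 11: (10.694,-24.25) -> (18.472,-16.472) [heading=225, draw]
  LT 120: heading 225 -> 345
  RT 60: heading 345 -> 285
]
Final: pos=(18.472,-16.472), heading=285, 4 segment(s) drawn
Waypoints (5 total):
(5, -3)
(-2.778, -10.778)
(0.069, -21.403)
(10.694, -24.25)
(18.472, -16.472)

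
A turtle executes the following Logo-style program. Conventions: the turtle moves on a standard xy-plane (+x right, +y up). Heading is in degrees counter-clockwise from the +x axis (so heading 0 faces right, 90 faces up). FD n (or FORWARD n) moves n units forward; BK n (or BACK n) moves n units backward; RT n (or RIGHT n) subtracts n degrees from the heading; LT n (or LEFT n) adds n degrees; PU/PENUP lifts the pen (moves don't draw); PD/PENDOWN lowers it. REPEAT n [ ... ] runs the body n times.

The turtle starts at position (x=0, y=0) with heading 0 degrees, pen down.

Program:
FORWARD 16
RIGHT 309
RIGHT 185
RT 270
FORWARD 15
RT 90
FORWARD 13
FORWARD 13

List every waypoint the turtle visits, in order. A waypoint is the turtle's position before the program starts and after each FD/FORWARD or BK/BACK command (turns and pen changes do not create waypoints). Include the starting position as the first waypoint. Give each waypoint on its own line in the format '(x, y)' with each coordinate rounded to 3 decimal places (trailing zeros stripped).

Answer: (0, 0)
(16, 0)
(26.79, -10.42)
(17.76, -19.771)
(8.729, -29.123)

Derivation:
Executing turtle program step by step:
Start: pos=(0,0), heading=0, pen down
FD 16: (0,0) -> (16,0) [heading=0, draw]
RT 309: heading 0 -> 51
RT 185: heading 51 -> 226
RT 270: heading 226 -> 316
FD 15: (16,0) -> (26.79,-10.42) [heading=316, draw]
RT 90: heading 316 -> 226
FD 13: (26.79,-10.42) -> (17.76,-19.771) [heading=226, draw]
FD 13: (17.76,-19.771) -> (8.729,-29.123) [heading=226, draw]
Final: pos=(8.729,-29.123), heading=226, 4 segment(s) drawn
Waypoints (5 total):
(0, 0)
(16, 0)
(26.79, -10.42)
(17.76, -19.771)
(8.729, -29.123)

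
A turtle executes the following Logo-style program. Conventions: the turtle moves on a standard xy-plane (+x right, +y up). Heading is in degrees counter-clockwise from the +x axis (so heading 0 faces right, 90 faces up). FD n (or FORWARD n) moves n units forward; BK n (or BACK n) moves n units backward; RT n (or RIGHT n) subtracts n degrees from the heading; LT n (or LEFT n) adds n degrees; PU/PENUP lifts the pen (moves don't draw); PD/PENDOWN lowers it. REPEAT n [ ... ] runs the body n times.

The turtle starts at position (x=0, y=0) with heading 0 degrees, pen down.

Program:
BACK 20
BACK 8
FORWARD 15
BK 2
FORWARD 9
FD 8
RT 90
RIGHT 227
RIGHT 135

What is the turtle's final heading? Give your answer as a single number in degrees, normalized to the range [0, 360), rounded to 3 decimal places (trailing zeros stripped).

Answer: 268

Derivation:
Executing turtle program step by step:
Start: pos=(0,0), heading=0, pen down
BK 20: (0,0) -> (-20,0) [heading=0, draw]
BK 8: (-20,0) -> (-28,0) [heading=0, draw]
FD 15: (-28,0) -> (-13,0) [heading=0, draw]
BK 2: (-13,0) -> (-15,0) [heading=0, draw]
FD 9: (-15,0) -> (-6,0) [heading=0, draw]
FD 8: (-6,0) -> (2,0) [heading=0, draw]
RT 90: heading 0 -> 270
RT 227: heading 270 -> 43
RT 135: heading 43 -> 268
Final: pos=(2,0), heading=268, 6 segment(s) drawn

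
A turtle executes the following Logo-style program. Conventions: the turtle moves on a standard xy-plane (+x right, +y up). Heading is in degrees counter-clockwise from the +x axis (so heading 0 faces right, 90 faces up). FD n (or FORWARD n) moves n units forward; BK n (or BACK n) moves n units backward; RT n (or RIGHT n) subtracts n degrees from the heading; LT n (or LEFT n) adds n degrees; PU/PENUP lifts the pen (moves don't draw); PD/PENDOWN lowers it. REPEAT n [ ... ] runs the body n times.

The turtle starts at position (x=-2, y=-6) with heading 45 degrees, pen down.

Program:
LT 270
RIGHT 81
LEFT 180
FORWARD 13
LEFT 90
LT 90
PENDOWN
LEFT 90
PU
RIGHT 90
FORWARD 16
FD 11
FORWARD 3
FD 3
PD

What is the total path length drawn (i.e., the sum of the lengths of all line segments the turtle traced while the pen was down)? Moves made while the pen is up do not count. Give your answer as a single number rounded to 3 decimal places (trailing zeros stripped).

Executing turtle program step by step:
Start: pos=(-2,-6), heading=45, pen down
LT 270: heading 45 -> 315
RT 81: heading 315 -> 234
LT 180: heading 234 -> 54
FD 13: (-2,-6) -> (5.641,4.517) [heading=54, draw]
LT 90: heading 54 -> 144
LT 90: heading 144 -> 234
PD: pen down
LT 90: heading 234 -> 324
PU: pen up
RT 90: heading 324 -> 234
FD 16: (5.641,4.517) -> (-3.763,-8.427) [heading=234, move]
FD 11: (-3.763,-8.427) -> (-10.229,-17.326) [heading=234, move]
FD 3: (-10.229,-17.326) -> (-11.992,-19.753) [heading=234, move]
FD 3: (-11.992,-19.753) -> (-13.756,-22.18) [heading=234, move]
PD: pen down
Final: pos=(-13.756,-22.18), heading=234, 1 segment(s) drawn

Segment lengths:
  seg 1: (-2,-6) -> (5.641,4.517), length = 13
Total = 13

Answer: 13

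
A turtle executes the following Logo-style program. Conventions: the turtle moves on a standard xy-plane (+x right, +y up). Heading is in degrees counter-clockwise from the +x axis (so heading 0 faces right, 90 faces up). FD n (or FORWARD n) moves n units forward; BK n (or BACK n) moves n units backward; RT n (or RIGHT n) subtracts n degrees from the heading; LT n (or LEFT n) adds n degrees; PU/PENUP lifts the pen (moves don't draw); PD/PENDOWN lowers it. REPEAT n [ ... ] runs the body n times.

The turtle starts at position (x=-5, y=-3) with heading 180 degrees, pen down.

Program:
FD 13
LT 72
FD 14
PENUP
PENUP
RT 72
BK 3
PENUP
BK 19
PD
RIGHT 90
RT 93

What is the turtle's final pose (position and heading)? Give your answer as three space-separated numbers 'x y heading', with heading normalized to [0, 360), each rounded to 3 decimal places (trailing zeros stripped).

Executing turtle program step by step:
Start: pos=(-5,-3), heading=180, pen down
FD 13: (-5,-3) -> (-18,-3) [heading=180, draw]
LT 72: heading 180 -> 252
FD 14: (-18,-3) -> (-22.326,-16.315) [heading=252, draw]
PU: pen up
PU: pen up
RT 72: heading 252 -> 180
BK 3: (-22.326,-16.315) -> (-19.326,-16.315) [heading=180, move]
PU: pen up
BK 19: (-19.326,-16.315) -> (-0.326,-16.315) [heading=180, move]
PD: pen down
RT 90: heading 180 -> 90
RT 93: heading 90 -> 357
Final: pos=(-0.326,-16.315), heading=357, 2 segment(s) drawn

Answer: -0.326 -16.315 357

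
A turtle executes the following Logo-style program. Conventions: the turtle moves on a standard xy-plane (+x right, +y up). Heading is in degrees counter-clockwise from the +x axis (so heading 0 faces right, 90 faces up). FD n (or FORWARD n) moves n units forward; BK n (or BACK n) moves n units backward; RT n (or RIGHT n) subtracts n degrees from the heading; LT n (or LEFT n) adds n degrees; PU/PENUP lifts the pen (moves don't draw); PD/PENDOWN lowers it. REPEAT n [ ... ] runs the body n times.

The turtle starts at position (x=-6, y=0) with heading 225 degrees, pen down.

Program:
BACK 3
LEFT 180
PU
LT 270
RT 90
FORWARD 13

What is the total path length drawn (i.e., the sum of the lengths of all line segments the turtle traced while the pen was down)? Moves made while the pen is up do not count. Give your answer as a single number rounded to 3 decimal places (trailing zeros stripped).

Executing turtle program step by step:
Start: pos=(-6,0), heading=225, pen down
BK 3: (-6,0) -> (-3.879,2.121) [heading=225, draw]
LT 180: heading 225 -> 45
PU: pen up
LT 270: heading 45 -> 315
RT 90: heading 315 -> 225
FD 13: (-3.879,2.121) -> (-13.071,-7.071) [heading=225, move]
Final: pos=(-13.071,-7.071), heading=225, 1 segment(s) drawn

Segment lengths:
  seg 1: (-6,0) -> (-3.879,2.121), length = 3
Total = 3

Answer: 3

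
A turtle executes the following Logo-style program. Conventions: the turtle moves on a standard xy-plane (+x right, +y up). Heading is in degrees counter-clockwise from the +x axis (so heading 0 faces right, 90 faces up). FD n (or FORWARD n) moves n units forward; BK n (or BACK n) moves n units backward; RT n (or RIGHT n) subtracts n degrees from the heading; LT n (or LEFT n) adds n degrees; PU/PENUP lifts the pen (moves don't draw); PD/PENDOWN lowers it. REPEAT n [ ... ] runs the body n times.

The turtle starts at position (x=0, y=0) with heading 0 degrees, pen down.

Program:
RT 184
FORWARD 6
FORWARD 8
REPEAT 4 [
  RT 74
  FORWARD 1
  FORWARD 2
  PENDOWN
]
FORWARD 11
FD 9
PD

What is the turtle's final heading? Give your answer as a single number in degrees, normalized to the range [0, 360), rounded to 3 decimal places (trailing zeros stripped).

Executing turtle program step by step:
Start: pos=(0,0), heading=0, pen down
RT 184: heading 0 -> 176
FD 6: (0,0) -> (-5.985,0.419) [heading=176, draw]
FD 8: (-5.985,0.419) -> (-13.966,0.977) [heading=176, draw]
REPEAT 4 [
  -- iteration 1/4 --
  RT 74: heading 176 -> 102
  FD 1: (-13.966,0.977) -> (-14.174,1.955) [heading=102, draw]
  FD 2: (-14.174,1.955) -> (-14.59,3.911) [heading=102, draw]
  PD: pen down
  -- iteration 2/4 --
  RT 74: heading 102 -> 28
  FD 1: (-14.59,3.911) -> (-13.707,4.381) [heading=28, draw]
  FD 2: (-13.707,4.381) -> (-11.941,5.319) [heading=28, draw]
  PD: pen down
  -- iteration 3/4 --
  RT 74: heading 28 -> 314
  FD 1: (-11.941,5.319) -> (-11.246,4.6) [heading=314, draw]
  FD 2: (-11.246,4.6) -> (-9.857,3.161) [heading=314, draw]
  PD: pen down
  -- iteration 4/4 --
  RT 74: heading 314 -> 240
  FD 1: (-9.857,3.161) -> (-10.357,2.295) [heading=240, draw]
  FD 2: (-10.357,2.295) -> (-11.357,0.563) [heading=240, draw]
  PD: pen down
]
FD 11: (-11.357,0.563) -> (-16.857,-8.963) [heading=240, draw]
FD 9: (-16.857,-8.963) -> (-21.357,-16.757) [heading=240, draw]
PD: pen down
Final: pos=(-21.357,-16.757), heading=240, 12 segment(s) drawn

Answer: 240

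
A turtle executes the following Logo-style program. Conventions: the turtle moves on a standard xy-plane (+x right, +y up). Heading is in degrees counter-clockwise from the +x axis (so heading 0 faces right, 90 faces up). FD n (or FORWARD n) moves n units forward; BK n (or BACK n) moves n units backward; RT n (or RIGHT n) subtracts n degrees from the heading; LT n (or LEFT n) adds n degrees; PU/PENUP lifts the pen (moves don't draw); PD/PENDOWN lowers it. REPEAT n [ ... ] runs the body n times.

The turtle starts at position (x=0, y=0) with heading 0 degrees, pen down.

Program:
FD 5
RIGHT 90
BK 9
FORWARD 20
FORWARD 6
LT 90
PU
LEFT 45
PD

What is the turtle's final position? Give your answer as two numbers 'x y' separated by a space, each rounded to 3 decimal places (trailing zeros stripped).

Answer: 5 -17

Derivation:
Executing turtle program step by step:
Start: pos=(0,0), heading=0, pen down
FD 5: (0,0) -> (5,0) [heading=0, draw]
RT 90: heading 0 -> 270
BK 9: (5,0) -> (5,9) [heading=270, draw]
FD 20: (5,9) -> (5,-11) [heading=270, draw]
FD 6: (5,-11) -> (5,-17) [heading=270, draw]
LT 90: heading 270 -> 0
PU: pen up
LT 45: heading 0 -> 45
PD: pen down
Final: pos=(5,-17), heading=45, 4 segment(s) drawn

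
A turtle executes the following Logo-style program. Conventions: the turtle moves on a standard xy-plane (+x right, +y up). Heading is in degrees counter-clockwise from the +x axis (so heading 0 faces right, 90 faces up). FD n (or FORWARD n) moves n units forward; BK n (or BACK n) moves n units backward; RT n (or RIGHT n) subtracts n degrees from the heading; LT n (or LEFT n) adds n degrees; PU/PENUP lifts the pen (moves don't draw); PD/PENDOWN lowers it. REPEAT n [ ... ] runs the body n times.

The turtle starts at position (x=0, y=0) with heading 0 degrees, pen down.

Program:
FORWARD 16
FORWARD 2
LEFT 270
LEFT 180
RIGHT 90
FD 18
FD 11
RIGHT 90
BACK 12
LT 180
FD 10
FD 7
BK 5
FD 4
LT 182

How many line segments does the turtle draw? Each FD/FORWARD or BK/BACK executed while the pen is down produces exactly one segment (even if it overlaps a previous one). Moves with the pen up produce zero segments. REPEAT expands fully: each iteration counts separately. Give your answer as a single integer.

Executing turtle program step by step:
Start: pos=(0,0), heading=0, pen down
FD 16: (0,0) -> (16,0) [heading=0, draw]
FD 2: (16,0) -> (18,0) [heading=0, draw]
LT 270: heading 0 -> 270
LT 180: heading 270 -> 90
RT 90: heading 90 -> 0
FD 18: (18,0) -> (36,0) [heading=0, draw]
FD 11: (36,0) -> (47,0) [heading=0, draw]
RT 90: heading 0 -> 270
BK 12: (47,0) -> (47,12) [heading=270, draw]
LT 180: heading 270 -> 90
FD 10: (47,12) -> (47,22) [heading=90, draw]
FD 7: (47,22) -> (47,29) [heading=90, draw]
BK 5: (47,29) -> (47,24) [heading=90, draw]
FD 4: (47,24) -> (47,28) [heading=90, draw]
LT 182: heading 90 -> 272
Final: pos=(47,28), heading=272, 9 segment(s) drawn
Segments drawn: 9

Answer: 9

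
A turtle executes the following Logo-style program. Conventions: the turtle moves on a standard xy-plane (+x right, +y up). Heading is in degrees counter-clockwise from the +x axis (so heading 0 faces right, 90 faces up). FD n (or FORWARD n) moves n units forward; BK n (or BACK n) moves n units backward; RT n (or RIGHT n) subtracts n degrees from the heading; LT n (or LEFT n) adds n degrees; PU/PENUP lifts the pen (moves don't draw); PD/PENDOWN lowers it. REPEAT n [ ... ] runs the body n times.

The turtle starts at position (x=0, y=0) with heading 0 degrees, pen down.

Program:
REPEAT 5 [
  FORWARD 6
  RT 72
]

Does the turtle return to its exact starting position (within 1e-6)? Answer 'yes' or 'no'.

Answer: yes

Derivation:
Executing turtle program step by step:
Start: pos=(0,0), heading=0, pen down
REPEAT 5 [
  -- iteration 1/5 --
  FD 6: (0,0) -> (6,0) [heading=0, draw]
  RT 72: heading 0 -> 288
  -- iteration 2/5 --
  FD 6: (6,0) -> (7.854,-5.706) [heading=288, draw]
  RT 72: heading 288 -> 216
  -- iteration 3/5 --
  FD 6: (7.854,-5.706) -> (3,-9.233) [heading=216, draw]
  RT 72: heading 216 -> 144
  -- iteration 4/5 --
  FD 6: (3,-9.233) -> (-1.854,-5.706) [heading=144, draw]
  RT 72: heading 144 -> 72
  -- iteration 5/5 --
  FD 6: (-1.854,-5.706) -> (0,0) [heading=72, draw]
  RT 72: heading 72 -> 0
]
Final: pos=(0,0), heading=0, 5 segment(s) drawn

Start position: (0, 0)
Final position: (0, 0)
Distance = 0; < 1e-6 -> CLOSED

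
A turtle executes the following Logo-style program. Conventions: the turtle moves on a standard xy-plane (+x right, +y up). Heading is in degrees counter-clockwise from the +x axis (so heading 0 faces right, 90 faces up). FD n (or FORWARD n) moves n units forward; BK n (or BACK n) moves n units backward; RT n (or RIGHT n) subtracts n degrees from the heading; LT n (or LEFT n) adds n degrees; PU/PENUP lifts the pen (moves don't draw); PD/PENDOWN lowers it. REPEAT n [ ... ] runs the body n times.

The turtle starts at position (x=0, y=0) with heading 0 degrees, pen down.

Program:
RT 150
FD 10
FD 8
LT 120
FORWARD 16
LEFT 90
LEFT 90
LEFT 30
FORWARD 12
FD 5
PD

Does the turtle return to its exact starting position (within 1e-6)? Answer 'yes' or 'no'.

Answer: no

Derivation:
Executing turtle program step by step:
Start: pos=(0,0), heading=0, pen down
RT 150: heading 0 -> 210
FD 10: (0,0) -> (-8.66,-5) [heading=210, draw]
FD 8: (-8.66,-5) -> (-15.588,-9) [heading=210, draw]
LT 120: heading 210 -> 330
FD 16: (-15.588,-9) -> (-1.732,-17) [heading=330, draw]
LT 90: heading 330 -> 60
LT 90: heading 60 -> 150
LT 30: heading 150 -> 180
FD 12: (-1.732,-17) -> (-13.732,-17) [heading=180, draw]
FD 5: (-13.732,-17) -> (-18.732,-17) [heading=180, draw]
PD: pen down
Final: pos=(-18.732,-17), heading=180, 5 segment(s) drawn

Start position: (0, 0)
Final position: (-18.732, -17)
Distance = 25.296; >= 1e-6 -> NOT closed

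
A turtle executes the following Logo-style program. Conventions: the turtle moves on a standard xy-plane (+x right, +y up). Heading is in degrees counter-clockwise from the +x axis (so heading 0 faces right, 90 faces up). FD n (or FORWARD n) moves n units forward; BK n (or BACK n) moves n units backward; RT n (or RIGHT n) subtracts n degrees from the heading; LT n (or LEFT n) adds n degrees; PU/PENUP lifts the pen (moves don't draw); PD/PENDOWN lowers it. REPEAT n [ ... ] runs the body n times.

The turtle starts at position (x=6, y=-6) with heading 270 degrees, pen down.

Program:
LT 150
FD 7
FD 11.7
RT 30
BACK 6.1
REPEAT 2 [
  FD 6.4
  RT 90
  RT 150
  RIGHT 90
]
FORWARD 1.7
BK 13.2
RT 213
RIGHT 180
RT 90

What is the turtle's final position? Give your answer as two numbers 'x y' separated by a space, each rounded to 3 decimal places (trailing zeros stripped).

Executing turtle program step by step:
Start: pos=(6,-6), heading=270, pen down
LT 150: heading 270 -> 60
FD 7: (6,-6) -> (9.5,0.062) [heading=60, draw]
FD 11.7: (9.5,0.062) -> (15.35,10.195) [heading=60, draw]
RT 30: heading 60 -> 30
BK 6.1: (15.35,10.195) -> (10.067,7.145) [heading=30, draw]
REPEAT 2 [
  -- iteration 1/2 --
  FD 6.4: (10.067,7.145) -> (15.61,10.345) [heading=30, draw]
  RT 90: heading 30 -> 300
  RT 150: heading 300 -> 150
  RT 90: heading 150 -> 60
  -- iteration 2/2 --
  FD 6.4: (15.61,10.345) -> (18.81,15.887) [heading=60, draw]
  RT 90: heading 60 -> 330
  RT 150: heading 330 -> 180
  RT 90: heading 180 -> 90
]
FD 1.7: (18.81,15.887) -> (18.81,17.587) [heading=90, draw]
BK 13.2: (18.81,17.587) -> (18.81,4.387) [heading=90, draw]
RT 213: heading 90 -> 237
RT 180: heading 237 -> 57
RT 90: heading 57 -> 327
Final: pos=(18.81,4.387), heading=327, 7 segment(s) drawn

Answer: 18.81 4.387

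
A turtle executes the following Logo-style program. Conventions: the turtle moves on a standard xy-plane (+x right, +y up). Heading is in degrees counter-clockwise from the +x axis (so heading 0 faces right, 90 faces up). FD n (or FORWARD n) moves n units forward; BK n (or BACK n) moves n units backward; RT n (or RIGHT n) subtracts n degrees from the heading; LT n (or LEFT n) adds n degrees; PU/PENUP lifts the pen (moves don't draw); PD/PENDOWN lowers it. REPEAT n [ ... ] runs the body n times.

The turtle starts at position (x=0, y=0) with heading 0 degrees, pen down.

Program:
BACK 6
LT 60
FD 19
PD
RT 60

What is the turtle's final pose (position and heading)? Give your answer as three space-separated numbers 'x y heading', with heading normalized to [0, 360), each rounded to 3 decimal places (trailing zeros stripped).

Executing turtle program step by step:
Start: pos=(0,0), heading=0, pen down
BK 6: (0,0) -> (-6,0) [heading=0, draw]
LT 60: heading 0 -> 60
FD 19: (-6,0) -> (3.5,16.454) [heading=60, draw]
PD: pen down
RT 60: heading 60 -> 0
Final: pos=(3.5,16.454), heading=0, 2 segment(s) drawn

Answer: 3.5 16.454 0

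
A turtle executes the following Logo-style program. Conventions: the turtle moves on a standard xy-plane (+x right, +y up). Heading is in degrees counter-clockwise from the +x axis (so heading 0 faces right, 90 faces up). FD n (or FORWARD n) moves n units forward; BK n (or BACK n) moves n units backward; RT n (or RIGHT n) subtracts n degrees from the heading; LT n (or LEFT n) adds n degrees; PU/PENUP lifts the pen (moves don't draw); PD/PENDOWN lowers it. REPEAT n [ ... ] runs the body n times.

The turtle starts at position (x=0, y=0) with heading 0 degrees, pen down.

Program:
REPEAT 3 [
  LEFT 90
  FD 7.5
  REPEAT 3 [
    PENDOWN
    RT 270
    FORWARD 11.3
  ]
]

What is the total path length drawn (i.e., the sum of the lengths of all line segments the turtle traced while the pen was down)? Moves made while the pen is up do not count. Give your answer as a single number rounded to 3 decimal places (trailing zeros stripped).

Answer: 124.2

Derivation:
Executing turtle program step by step:
Start: pos=(0,0), heading=0, pen down
REPEAT 3 [
  -- iteration 1/3 --
  LT 90: heading 0 -> 90
  FD 7.5: (0,0) -> (0,7.5) [heading=90, draw]
  REPEAT 3 [
    -- iteration 1/3 --
    PD: pen down
    RT 270: heading 90 -> 180
    FD 11.3: (0,7.5) -> (-11.3,7.5) [heading=180, draw]
    -- iteration 2/3 --
    PD: pen down
    RT 270: heading 180 -> 270
    FD 11.3: (-11.3,7.5) -> (-11.3,-3.8) [heading=270, draw]
    -- iteration 3/3 --
    PD: pen down
    RT 270: heading 270 -> 0
    FD 11.3: (-11.3,-3.8) -> (0,-3.8) [heading=0, draw]
  ]
  -- iteration 2/3 --
  LT 90: heading 0 -> 90
  FD 7.5: (0,-3.8) -> (0,3.7) [heading=90, draw]
  REPEAT 3 [
    -- iteration 1/3 --
    PD: pen down
    RT 270: heading 90 -> 180
    FD 11.3: (0,3.7) -> (-11.3,3.7) [heading=180, draw]
    -- iteration 2/3 --
    PD: pen down
    RT 270: heading 180 -> 270
    FD 11.3: (-11.3,3.7) -> (-11.3,-7.6) [heading=270, draw]
    -- iteration 3/3 --
    PD: pen down
    RT 270: heading 270 -> 0
    FD 11.3: (-11.3,-7.6) -> (0,-7.6) [heading=0, draw]
  ]
  -- iteration 3/3 --
  LT 90: heading 0 -> 90
  FD 7.5: (0,-7.6) -> (0,-0.1) [heading=90, draw]
  REPEAT 3 [
    -- iteration 1/3 --
    PD: pen down
    RT 270: heading 90 -> 180
    FD 11.3: (0,-0.1) -> (-11.3,-0.1) [heading=180, draw]
    -- iteration 2/3 --
    PD: pen down
    RT 270: heading 180 -> 270
    FD 11.3: (-11.3,-0.1) -> (-11.3,-11.4) [heading=270, draw]
    -- iteration 3/3 --
    PD: pen down
    RT 270: heading 270 -> 0
    FD 11.3: (-11.3,-11.4) -> (0,-11.4) [heading=0, draw]
  ]
]
Final: pos=(0,-11.4), heading=0, 12 segment(s) drawn

Segment lengths:
  seg 1: (0,0) -> (0,7.5), length = 7.5
  seg 2: (0,7.5) -> (-11.3,7.5), length = 11.3
  seg 3: (-11.3,7.5) -> (-11.3,-3.8), length = 11.3
  seg 4: (-11.3,-3.8) -> (0,-3.8), length = 11.3
  seg 5: (0,-3.8) -> (0,3.7), length = 7.5
  seg 6: (0,3.7) -> (-11.3,3.7), length = 11.3
  seg 7: (-11.3,3.7) -> (-11.3,-7.6), length = 11.3
  seg 8: (-11.3,-7.6) -> (0,-7.6), length = 11.3
  seg 9: (0,-7.6) -> (0,-0.1), length = 7.5
  seg 10: (0,-0.1) -> (-11.3,-0.1), length = 11.3
  seg 11: (-11.3,-0.1) -> (-11.3,-11.4), length = 11.3
  seg 12: (-11.3,-11.4) -> (0,-11.4), length = 11.3
Total = 124.2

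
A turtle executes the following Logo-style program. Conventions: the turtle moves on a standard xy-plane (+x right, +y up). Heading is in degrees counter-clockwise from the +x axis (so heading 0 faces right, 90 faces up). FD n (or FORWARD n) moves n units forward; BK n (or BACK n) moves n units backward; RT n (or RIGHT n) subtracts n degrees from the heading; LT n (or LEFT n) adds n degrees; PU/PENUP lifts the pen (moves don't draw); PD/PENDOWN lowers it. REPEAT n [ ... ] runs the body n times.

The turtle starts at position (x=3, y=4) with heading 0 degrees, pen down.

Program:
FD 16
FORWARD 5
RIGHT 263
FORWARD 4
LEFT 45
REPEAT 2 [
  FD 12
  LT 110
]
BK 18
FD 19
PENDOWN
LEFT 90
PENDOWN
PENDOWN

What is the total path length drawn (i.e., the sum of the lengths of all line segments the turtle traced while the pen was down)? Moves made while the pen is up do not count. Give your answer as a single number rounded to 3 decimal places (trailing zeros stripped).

Answer: 86

Derivation:
Executing turtle program step by step:
Start: pos=(3,4), heading=0, pen down
FD 16: (3,4) -> (19,4) [heading=0, draw]
FD 5: (19,4) -> (24,4) [heading=0, draw]
RT 263: heading 0 -> 97
FD 4: (24,4) -> (23.513,7.97) [heading=97, draw]
LT 45: heading 97 -> 142
REPEAT 2 [
  -- iteration 1/2 --
  FD 12: (23.513,7.97) -> (14.056,15.358) [heading=142, draw]
  LT 110: heading 142 -> 252
  -- iteration 2/2 --
  FD 12: (14.056,15.358) -> (10.348,3.945) [heading=252, draw]
  LT 110: heading 252 -> 2
]
BK 18: (10.348,3.945) -> (-7.641,3.317) [heading=2, draw]
FD 19: (-7.641,3.317) -> (11.348,3.98) [heading=2, draw]
PD: pen down
LT 90: heading 2 -> 92
PD: pen down
PD: pen down
Final: pos=(11.348,3.98), heading=92, 7 segment(s) drawn

Segment lengths:
  seg 1: (3,4) -> (19,4), length = 16
  seg 2: (19,4) -> (24,4), length = 5
  seg 3: (24,4) -> (23.513,7.97), length = 4
  seg 4: (23.513,7.97) -> (14.056,15.358), length = 12
  seg 5: (14.056,15.358) -> (10.348,3.945), length = 12
  seg 6: (10.348,3.945) -> (-7.641,3.317), length = 18
  seg 7: (-7.641,3.317) -> (11.348,3.98), length = 19
Total = 86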